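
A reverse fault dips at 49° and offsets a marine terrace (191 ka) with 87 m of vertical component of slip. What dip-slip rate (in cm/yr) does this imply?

dip-slip = throw / sin(dip) = 87 m / sin(49°) = 115.3 m
rate = 115.3 m / 191 ka = 0.000604 m/yr = 0.0604 cm/yr

0.0604 cm/yr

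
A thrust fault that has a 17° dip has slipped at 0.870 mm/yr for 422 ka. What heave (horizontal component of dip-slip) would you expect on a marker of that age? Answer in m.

351 m

dip-slip = rate × time = 0.870 mm/yr × 422 ka = 367.1 m
heave = dip-slip × cos(dip) = 367.1 × cos(17°) = 351 m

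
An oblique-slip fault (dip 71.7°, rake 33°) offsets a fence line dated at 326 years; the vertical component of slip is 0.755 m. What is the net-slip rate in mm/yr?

dip-slip = throw / sin(dip) = 0.755 / sin(71.7°) = 0.7952 m
net slip = dip-slip / sin(rake) = 0.7952 / sin(33°) = 1.460 m
rate = 1.460 m / 326 years = 0.00448 m/yr = 4.48 mm/yr

4.48 mm/yr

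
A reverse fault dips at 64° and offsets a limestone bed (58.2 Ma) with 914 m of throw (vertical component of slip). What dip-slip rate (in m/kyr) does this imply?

0.0175 m/kyr

dip-slip = throw / sin(dip) = 914 m / sin(64°) = 1017 m
rate = 1017 m / 58.2 Ma = 0.0000175 m/yr = 0.0175 m/kyr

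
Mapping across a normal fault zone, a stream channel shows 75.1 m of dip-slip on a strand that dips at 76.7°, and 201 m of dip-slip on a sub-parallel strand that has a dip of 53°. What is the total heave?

138 m

heave_A = 75.1 × cos(76.7°) = 17.28 m
heave_B = 201 × cos(53°) = 121 m
total = 17.28 + 121 = 138 m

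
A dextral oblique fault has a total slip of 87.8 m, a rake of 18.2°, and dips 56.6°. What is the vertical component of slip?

22.9 m

dip-slip = net slip × sin(rake) = 87.8 m × sin(18.2°) = 27.42 m
throw = dip-slip × sin(dip) = 27.42 × sin(56.6°) = 22.9 m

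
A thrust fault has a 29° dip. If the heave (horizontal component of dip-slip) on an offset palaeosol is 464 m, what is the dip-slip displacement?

dip-slip = heave / cos(dip) = 464 / cos(29°) = 531 m

531 m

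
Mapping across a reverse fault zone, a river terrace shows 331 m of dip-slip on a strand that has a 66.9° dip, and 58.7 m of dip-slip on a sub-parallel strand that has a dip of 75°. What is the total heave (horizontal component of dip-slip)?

heave_A = 331 × cos(66.9°) = 129.9 m
heave_B = 58.7 × cos(75°) = 15.19 m
total = 129.9 + 15.19 = 145 m

145 m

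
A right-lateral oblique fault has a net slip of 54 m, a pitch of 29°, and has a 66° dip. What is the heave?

10.6 m

dip-slip = net slip × sin(rake) = 54 m × sin(29°) = 26.18 m
heave = dip-slip × cos(dip) = 26.18 × cos(66°) = 10.6 m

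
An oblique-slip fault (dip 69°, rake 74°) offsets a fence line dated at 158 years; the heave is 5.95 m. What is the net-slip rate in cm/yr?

dip-slip = heave / cos(dip) = 5.95 / cos(69°) = 16.60 m
net slip = dip-slip / sin(rake) = 16.60 / sin(74°) = 17.27 m
rate = 17.27 m / 158 years = 0.109 m/yr = 10.9 cm/yr

10.9 cm/yr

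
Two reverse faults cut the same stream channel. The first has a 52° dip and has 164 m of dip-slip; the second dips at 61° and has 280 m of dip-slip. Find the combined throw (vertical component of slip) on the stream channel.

throw_A = 164 × sin(52°) = 129.2 m
throw_B = 280 × sin(61°) = 244.9 m
total = 129.2 + 244.9 = 374 m

374 m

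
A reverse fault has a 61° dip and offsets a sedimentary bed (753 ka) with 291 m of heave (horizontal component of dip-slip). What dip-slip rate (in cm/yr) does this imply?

0.0797 cm/yr

dip-slip = heave / cos(dip) = 291 m / cos(61°) = 600.2 m
rate = 600.2 m / 753 ka = 0.000797 m/yr = 0.0797 cm/yr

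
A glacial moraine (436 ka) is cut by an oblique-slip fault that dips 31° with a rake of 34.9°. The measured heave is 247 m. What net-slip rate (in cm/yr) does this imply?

0.116 cm/yr

dip-slip = heave / cos(dip) = 247 / cos(31°) = 288.2 m
net slip = dip-slip / sin(rake) = 288.2 / sin(34.9°) = 503.6 m
rate = 503.6 m / 436 ka = 0.00116 m/yr = 0.116 cm/yr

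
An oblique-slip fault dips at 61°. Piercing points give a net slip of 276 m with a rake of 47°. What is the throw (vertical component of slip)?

177 m

dip-slip = net slip × sin(rake) = 276 m × sin(47°) = 201.9 m
throw = dip-slip × sin(dip) = 201.9 × sin(61°) = 177 m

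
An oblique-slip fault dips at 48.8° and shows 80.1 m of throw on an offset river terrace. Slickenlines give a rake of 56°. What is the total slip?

128 m

dip-slip = throw / sin(dip) = 80.1 / sin(48.8°) = 106.5 m
net slip = dip-slip / sin(rake) = 106.5 / sin(56°) = 128 m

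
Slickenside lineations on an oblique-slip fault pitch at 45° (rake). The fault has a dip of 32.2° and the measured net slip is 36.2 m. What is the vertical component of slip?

13.6 m

dip-slip = net slip × sin(rake) = 36.2 m × sin(45°) = 25.60 m
throw = dip-slip × sin(dip) = 25.60 × sin(32.2°) = 13.6 m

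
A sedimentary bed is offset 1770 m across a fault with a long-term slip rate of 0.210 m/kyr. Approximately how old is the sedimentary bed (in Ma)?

8.43 Ma

age = offset / rate = 1770 m / (0.210 m/kyr) = 8.43e+06 yr = 8.43 Ma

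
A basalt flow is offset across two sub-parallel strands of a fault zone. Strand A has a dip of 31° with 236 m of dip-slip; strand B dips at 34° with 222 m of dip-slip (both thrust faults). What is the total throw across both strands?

246 m

throw_A = 236 × sin(31°) = 121.5 m
throw_B = 222 × sin(34°) = 124.1 m
total = 121.5 + 124.1 = 246 m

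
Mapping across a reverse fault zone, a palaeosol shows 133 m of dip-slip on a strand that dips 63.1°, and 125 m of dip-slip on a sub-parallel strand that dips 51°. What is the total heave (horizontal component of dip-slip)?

heave_A = 133 × cos(63.1°) = 60.17 m
heave_B = 125 × cos(51°) = 78.67 m
total = 60.17 + 78.67 = 139 m

139 m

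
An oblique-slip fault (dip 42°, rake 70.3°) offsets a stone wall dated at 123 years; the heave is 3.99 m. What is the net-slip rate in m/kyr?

dip-slip = heave / cos(dip) = 3.99 / cos(42°) = 5.369 m
net slip = dip-slip / sin(rake) = 5.369 / sin(70.3°) = 5.703 m
rate = 5.703 m / 123 years = 0.0464 m/yr = 46.4 m/kyr

46.4 m/kyr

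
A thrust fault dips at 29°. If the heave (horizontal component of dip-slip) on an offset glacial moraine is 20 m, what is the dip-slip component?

22.9 m

dip-slip = heave / cos(dip) = 20 / cos(29°) = 22.9 m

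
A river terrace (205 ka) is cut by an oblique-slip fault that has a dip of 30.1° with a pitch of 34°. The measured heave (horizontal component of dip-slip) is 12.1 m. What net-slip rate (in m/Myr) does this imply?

122 m/Myr

dip-slip = heave / cos(dip) = 12.1 / cos(30.1°) = 13.99 m
net slip = dip-slip / sin(rake) = 13.99 / sin(34°) = 25.01 m
rate = 25.01 m / 205 ka = 0.000122 m/yr = 122 m/Myr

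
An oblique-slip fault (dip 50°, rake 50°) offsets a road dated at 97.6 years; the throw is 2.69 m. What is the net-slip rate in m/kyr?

47 m/kyr

dip-slip = throw / sin(dip) = 2.69 / sin(50°) = 3.512 m
net slip = dip-slip / sin(rake) = 3.512 / sin(50°) = 4.584 m
rate = 4.584 m / 97.6 years = 0.0470 m/yr = 47 m/kyr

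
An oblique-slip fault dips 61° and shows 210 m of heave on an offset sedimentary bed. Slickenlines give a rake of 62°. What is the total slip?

dip-slip = heave / cos(dip) = 210 / cos(61°) = 433.2 m
net slip = dip-slip / sin(rake) = 433.2 / sin(62°) = 491 m

491 m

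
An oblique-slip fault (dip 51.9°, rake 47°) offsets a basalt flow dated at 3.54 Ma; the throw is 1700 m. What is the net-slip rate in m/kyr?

dip-slip = throw / sin(dip) = 1700 / sin(51.9°) = 2160 m
net slip = dip-slip / sin(rake) = 2160 / sin(47°) = 2954 m
rate = 2954 m / 3.54 Ma = 0.000834 m/yr = 0.834 m/kyr

0.834 m/kyr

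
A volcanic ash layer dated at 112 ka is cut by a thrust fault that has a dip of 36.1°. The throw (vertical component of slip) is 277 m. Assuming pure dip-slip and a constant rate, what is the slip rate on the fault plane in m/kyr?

4.20 m/kyr

dip-slip = throw / sin(dip) = 277 m / sin(36.1°) = 470.1 m
rate = 470.1 m / 112 ka = 0.00420 m/yr = 4.20 m/kyr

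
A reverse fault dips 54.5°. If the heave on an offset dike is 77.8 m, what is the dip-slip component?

134 m

dip-slip = heave / cos(dip) = 77.8 / cos(54.5°) = 134 m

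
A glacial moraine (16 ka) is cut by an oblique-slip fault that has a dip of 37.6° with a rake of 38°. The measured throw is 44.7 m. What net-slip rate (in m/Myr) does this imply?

7440 m/Myr

dip-slip = throw / sin(dip) = 44.7 / sin(37.6°) = 73.26 m
net slip = dip-slip / sin(rake) = 73.26 / sin(38°) = 119 m
rate = 119 m / 16 ka = 0.00744 m/yr = 7440 m/Myr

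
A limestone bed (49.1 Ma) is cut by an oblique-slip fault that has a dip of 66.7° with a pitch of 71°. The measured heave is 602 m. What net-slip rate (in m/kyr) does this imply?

0.0328 m/kyr

dip-slip = heave / cos(dip) = 602 / cos(66.7°) = 1522 m
net slip = dip-slip / sin(rake) = 1522 / sin(71°) = 1610 m
rate = 1610 m / 49.1 Ma = 0.0000328 m/yr = 0.0328 m/kyr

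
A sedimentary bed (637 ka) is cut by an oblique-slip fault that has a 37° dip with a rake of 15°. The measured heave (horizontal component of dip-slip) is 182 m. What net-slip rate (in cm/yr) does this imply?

dip-slip = heave / cos(dip) = 182 / cos(37°) = 227.9 m
net slip = dip-slip / sin(rake) = 227.9 / sin(15°) = 880.5 m
rate = 880.5 m / 637 ka = 0.00138 m/yr = 0.138 cm/yr

0.138 cm/yr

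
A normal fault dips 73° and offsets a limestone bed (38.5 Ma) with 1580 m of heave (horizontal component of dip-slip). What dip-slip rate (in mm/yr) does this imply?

dip-slip = heave / cos(dip) = 1580 m / cos(73°) = 5404 m
rate = 5404 m / 38.5 Ma = 0.000140 m/yr = 0.140 mm/yr

0.140 mm/yr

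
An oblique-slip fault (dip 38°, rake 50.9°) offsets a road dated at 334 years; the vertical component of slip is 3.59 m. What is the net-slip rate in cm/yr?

dip-slip = throw / sin(dip) = 3.59 / sin(38°) = 5.831 m
net slip = dip-slip / sin(rake) = 5.831 / sin(50.9°) = 7.514 m
rate = 7.514 m / 334 years = 0.0225 m/yr = 2.25 cm/yr

2.25 cm/yr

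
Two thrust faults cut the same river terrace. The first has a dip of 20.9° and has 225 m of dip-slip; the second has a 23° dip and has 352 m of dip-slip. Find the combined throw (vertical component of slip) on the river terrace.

throw_A = 225 × sin(20.9°) = 80.27 m
throw_B = 352 × sin(23°) = 137.5 m
total = 80.27 + 137.5 = 218 m

218 m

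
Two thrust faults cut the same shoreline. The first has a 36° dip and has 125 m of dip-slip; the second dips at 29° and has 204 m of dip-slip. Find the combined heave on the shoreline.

heave_A = 125 × cos(36°) = 101.1 m
heave_B = 204 × cos(29°) = 178.4 m
total = 101.1 + 178.4 = 280 m

280 m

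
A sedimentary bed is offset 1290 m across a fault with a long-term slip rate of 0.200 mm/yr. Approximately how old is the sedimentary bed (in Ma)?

age = offset / rate = 1290 m / (0.200 mm/yr) = 6.45e+06 yr = 6.45 Ma

6.45 Ma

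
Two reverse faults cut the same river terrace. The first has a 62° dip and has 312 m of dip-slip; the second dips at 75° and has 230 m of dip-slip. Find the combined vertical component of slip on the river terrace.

498 m

throw_A = 312 × sin(62°) = 275.5 m
throw_B = 230 × sin(75°) = 222.2 m
total = 275.5 + 222.2 = 498 m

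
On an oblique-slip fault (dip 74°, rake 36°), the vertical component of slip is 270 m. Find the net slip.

dip-slip = throw / sin(dip) = 270 / sin(74°) = 280.9 m
net slip = dip-slip / sin(rake) = 280.9 / sin(36°) = 478 m

478 m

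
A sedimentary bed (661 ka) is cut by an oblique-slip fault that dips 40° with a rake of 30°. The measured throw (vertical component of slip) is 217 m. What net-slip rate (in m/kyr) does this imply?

1.02 m/kyr

dip-slip = throw / sin(dip) = 217 / sin(40°) = 337.6 m
net slip = dip-slip / sin(rake) = 337.6 / sin(30°) = 675.2 m
rate = 675.2 m / 661 ka = 0.00102 m/yr = 1.02 m/kyr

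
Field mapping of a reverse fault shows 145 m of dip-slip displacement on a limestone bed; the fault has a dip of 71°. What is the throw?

throw = dip-slip × sin(dip) = 145 m × sin(71°) = 137 m

137 m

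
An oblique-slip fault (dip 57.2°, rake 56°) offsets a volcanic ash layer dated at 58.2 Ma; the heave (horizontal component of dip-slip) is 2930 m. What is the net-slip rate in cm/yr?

0.0112 cm/yr

dip-slip = heave / cos(dip) = 2930 / cos(57.2°) = 5409 m
net slip = dip-slip / sin(rake) = 5409 / sin(56°) = 6524 m
rate = 6524 m / 58.2 Ma = 0.000112 m/yr = 0.0112 cm/yr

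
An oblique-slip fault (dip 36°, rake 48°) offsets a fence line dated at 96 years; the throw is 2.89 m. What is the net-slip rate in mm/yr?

dip-slip = throw / sin(dip) = 2.89 / sin(36°) = 4.917 m
net slip = dip-slip / sin(rake) = 4.917 / sin(48°) = 6.616 m
rate = 6.616 m / 96 years = 0.0689 m/yr = 68.9 mm/yr

68.9 mm/yr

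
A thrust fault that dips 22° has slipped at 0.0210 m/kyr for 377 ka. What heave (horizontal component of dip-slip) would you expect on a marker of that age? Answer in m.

dip-slip = rate × time = 0.0210 m/kyr × 377 ka = 7.917 m
heave = dip-slip × cos(dip) = 7.917 × cos(22°) = 7.34 m

7.34 m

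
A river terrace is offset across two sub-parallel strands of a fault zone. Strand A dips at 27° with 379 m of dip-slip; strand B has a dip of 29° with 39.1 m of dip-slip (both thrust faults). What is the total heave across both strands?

heave_A = 379 × cos(27°) = 337.7 m
heave_B = 39.1 × cos(29°) = 34.20 m
total = 337.7 + 34.20 = 372 m

372 m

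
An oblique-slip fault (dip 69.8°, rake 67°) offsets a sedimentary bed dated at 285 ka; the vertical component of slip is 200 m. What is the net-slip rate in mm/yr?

0.812 mm/yr

dip-slip = throw / sin(dip) = 200 / sin(69.8°) = 213.1 m
net slip = dip-slip / sin(rake) = 213.1 / sin(67°) = 231.5 m
rate = 231.5 m / 285 ka = 0.000812 m/yr = 0.812 mm/yr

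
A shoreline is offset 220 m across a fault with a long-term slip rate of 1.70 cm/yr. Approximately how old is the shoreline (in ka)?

12.9 ka

age = offset / rate = 220 m / (1.70 cm/yr) = 12900 yr = 12.9 ka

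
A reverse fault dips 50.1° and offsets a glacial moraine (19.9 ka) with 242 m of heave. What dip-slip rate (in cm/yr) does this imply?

dip-slip = heave / cos(dip) = 242 m / cos(50.1°) = 377.3 m
rate = 377.3 m / 19.9 ka = 0.0190 m/yr = 1.90 cm/yr

1.90 cm/yr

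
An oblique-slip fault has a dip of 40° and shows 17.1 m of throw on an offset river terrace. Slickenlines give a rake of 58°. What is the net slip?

dip-slip = throw / sin(dip) = 17.1 / sin(40°) = 26.60 m
net slip = dip-slip / sin(rake) = 26.60 / sin(58°) = 31.4 m

31.4 m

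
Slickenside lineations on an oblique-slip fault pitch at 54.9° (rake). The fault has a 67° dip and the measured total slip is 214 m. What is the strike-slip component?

123 m

strike-slip = net slip × cos(rake) = 214 m × cos(54.9°) = 123 m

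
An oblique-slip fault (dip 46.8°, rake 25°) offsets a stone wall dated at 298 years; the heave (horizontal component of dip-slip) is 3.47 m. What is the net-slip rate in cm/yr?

4.02 cm/yr

dip-slip = heave / cos(dip) = 3.47 / cos(46.8°) = 5.069 m
net slip = dip-slip / sin(rake) = 5.069 / sin(25°) = 11.99 m
rate = 11.99 m / 298 years = 0.0402 m/yr = 4.02 cm/yr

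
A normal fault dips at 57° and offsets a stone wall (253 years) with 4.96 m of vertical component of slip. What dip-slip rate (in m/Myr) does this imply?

23400 m/Myr

dip-slip = throw / sin(dip) = 4.96 m / sin(57°) = 5.914 m
rate = 5.914 m / 253 years = 0.0234 m/yr = 23400 m/Myr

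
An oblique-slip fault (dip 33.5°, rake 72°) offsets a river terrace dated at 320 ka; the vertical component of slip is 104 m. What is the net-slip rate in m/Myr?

619 m/Myr

dip-slip = throw / sin(dip) = 104 / sin(33.5°) = 188.4 m
net slip = dip-slip / sin(rake) = 188.4 / sin(72°) = 198.1 m
rate = 198.1 m / 320 ka = 0.000619 m/yr = 619 m/Myr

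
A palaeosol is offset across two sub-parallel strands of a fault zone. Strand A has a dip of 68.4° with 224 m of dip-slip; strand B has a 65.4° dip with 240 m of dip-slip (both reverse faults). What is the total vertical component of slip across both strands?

throw_A = 224 × sin(68.4°) = 208.3 m
throw_B = 240 × sin(65.4°) = 218.2 m
total = 208.3 + 218.2 = 426 m

426 m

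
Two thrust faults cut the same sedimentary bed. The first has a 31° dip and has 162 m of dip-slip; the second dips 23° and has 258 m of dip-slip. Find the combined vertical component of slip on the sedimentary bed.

184 m

throw_A = 162 × sin(31°) = 83.44 m
throw_B = 258 × sin(23°) = 100.8 m
total = 83.44 + 100.8 = 184 m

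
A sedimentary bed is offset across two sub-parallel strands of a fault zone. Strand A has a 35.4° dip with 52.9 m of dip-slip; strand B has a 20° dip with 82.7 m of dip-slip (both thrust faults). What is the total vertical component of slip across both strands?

throw_A = 52.9 × sin(35.4°) = 30.64 m
throw_B = 82.7 × sin(20°) = 28.29 m
total = 30.64 + 28.29 = 58.9 m

58.9 m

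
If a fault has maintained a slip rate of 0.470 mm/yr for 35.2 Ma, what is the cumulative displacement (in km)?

slip = rate × time = 0.470 mm/yr × 35.2 Ma = 16500 m = 16.5 km

16.5 km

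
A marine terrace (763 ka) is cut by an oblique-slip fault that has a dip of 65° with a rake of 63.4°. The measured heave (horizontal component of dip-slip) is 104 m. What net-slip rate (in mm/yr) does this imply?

dip-slip = heave / cos(dip) = 104 / cos(65°) = 246.1 m
net slip = dip-slip / sin(rake) = 246.1 / sin(63.4°) = 275.2 m
rate = 275.2 m / 763 ka = 0.000361 m/yr = 0.361 mm/yr

0.361 mm/yr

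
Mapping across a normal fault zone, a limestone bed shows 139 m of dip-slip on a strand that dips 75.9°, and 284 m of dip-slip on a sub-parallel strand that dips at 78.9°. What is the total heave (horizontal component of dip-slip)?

heave_A = 139 × cos(75.9°) = 33.86 m
heave_B = 284 × cos(78.9°) = 54.68 m
total = 33.86 + 54.68 = 88.5 m

88.5 m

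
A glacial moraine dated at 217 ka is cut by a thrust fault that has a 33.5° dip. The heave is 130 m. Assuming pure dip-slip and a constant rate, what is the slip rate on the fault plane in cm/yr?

dip-slip = heave / cos(dip) = 130 m / cos(33.5°) = 155.9 m
rate = 155.9 m / 217 ka = 0.000718 m/yr = 0.0718 cm/yr

0.0718 cm/yr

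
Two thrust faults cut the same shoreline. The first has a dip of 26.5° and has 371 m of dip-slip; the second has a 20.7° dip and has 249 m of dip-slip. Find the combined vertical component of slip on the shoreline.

throw_A = 371 × sin(26.5°) = 165.5 m
throw_B = 249 × sin(20.7°) = 88.02 m
total = 165.5 + 88.02 = 254 m

254 m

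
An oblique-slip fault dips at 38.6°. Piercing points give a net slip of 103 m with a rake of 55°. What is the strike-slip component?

59.1 m

strike-slip = net slip × cos(rake) = 103 m × cos(55°) = 59.1 m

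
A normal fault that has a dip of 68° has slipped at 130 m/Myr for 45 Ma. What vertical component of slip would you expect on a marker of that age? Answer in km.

dip-slip = rate × time = 130 m/Myr × 45 Ma = 5850 m
throw = dip-slip × sin(dip) = 5850 × sin(68°) = 5420 m = 5.42 km

5.42 km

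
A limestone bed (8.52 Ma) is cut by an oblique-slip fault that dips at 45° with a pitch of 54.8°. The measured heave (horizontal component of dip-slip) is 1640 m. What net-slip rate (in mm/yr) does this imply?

dip-slip = heave / cos(dip) = 1640 / cos(45°) = 2319 m
net slip = dip-slip / sin(rake) = 2319 / sin(54.8°) = 2838 m
rate = 2838 m / 8.52 Ma = 0.000333 m/yr = 0.333 mm/yr

0.333 mm/yr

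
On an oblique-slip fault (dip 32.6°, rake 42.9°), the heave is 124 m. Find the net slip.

dip-slip = heave / cos(dip) = 124 / cos(32.6°) = 147.2 m
net slip = dip-slip / sin(rake) = 147.2 / sin(42.9°) = 216 m

216 m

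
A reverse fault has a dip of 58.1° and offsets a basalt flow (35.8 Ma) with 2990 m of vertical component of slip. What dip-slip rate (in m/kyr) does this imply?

dip-slip = throw / sin(dip) = 2990 m / sin(58.1°) = 3522 m
rate = 3522 m / 35.8 Ma = 0.0000984 m/yr = 0.0984 m/kyr

0.0984 m/kyr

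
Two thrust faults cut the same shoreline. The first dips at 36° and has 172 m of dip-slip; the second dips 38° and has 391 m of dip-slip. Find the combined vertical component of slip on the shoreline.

throw_A = 172 × sin(36°) = 101.1 m
throw_B = 391 × sin(38°) = 240.7 m
total = 101.1 + 240.7 = 342 m

342 m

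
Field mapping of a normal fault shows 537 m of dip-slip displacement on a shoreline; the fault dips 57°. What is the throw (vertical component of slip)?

450 m

throw = dip-slip × sin(dip) = 537 m × sin(57°) = 450 m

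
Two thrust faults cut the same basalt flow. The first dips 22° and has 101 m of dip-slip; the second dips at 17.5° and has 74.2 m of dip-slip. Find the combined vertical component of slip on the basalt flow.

60.1 m

throw_A = 101 × sin(22°) = 37.84 m
throw_B = 74.2 × sin(17.5°) = 22.31 m
total = 37.84 + 22.31 = 60.1 m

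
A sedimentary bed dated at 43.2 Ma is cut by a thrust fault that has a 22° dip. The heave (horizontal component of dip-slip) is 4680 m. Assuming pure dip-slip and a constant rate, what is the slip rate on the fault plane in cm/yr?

dip-slip = heave / cos(dip) = 4680 m / cos(22°) = 5048 m
rate = 5048 m / 43.2 Ma = 0.000117 m/yr = 0.0117 cm/yr

0.0117 cm/yr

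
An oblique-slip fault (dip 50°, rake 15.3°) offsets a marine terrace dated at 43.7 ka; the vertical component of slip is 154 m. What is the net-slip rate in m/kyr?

17.4 m/kyr

dip-slip = throw / sin(dip) = 154 / sin(50°) = 201 m
net slip = dip-slip / sin(rake) = 201 / sin(15.3°) = 761.9 m
rate = 761.9 m / 43.7 ka = 0.0174 m/yr = 17.4 m/kyr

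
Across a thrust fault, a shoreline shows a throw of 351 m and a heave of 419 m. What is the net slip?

net slip = √(throw² + heave²) = √(351² + 419²) = 547 m

547 m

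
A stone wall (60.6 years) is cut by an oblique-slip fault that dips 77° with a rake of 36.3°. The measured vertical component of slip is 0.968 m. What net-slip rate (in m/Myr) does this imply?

dip-slip = throw / sin(dip) = 0.968 / sin(77°) = 0.9935 m
net slip = dip-slip / sin(rake) = 0.9935 / sin(36.3°) = 1.678 m
rate = 1.678 m / 60.6 years = 0.0277 m/yr = 27700 m/Myr

27700 m/Myr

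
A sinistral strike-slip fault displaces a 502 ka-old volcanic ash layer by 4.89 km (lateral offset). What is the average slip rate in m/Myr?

9740 m/Myr

rate = 4.89 km / 502 ka = 0.00974 m/yr = 9740 m/Myr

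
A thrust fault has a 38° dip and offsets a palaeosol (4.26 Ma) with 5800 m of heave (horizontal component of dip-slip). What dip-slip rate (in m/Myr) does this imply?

1730 m/Myr

dip-slip = heave / cos(dip) = 5800 m / cos(38°) = 7360 m
rate = 7360 m / 4.26 Ma = 0.00173 m/yr = 1730 m/Myr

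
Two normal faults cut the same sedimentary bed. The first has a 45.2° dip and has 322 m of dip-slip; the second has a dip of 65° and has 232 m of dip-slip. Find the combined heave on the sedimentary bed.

325 m

heave_A = 322 × cos(45.2°) = 226.9 m
heave_B = 232 × cos(65°) = 98.05 m
total = 226.9 + 98.05 = 325 m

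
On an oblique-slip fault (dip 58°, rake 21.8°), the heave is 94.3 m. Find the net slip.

dip-slip = heave / cos(dip) = 94.3 / cos(58°) = 178 m
net slip = dip-slip / sin(rake) = 178 / sin(21.8°) = 479 m

479 m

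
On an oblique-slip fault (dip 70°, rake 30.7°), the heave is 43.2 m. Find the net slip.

247 m

dip-slip = heave / cos(dip) = 43.2 / cos(70°) = 126.3 m
net slip = dip-slip / sin(rake) = 126.3 / sin(30.7°) = 247 m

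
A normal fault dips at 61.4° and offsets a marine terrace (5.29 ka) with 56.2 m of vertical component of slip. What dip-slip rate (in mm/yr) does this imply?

dip-slip = throw / sin(dip) = 56.2 m / sin(61.4°) = 64.01 m
rate = 64.01 m / 5.29 ka = 0.0121 m/yr = 12.1 mm/yr

12.1 mm/yr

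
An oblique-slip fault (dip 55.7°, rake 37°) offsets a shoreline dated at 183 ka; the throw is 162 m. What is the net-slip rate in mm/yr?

dip-slip = throw / sin(dip) = 162 / sin(55.7°) = 196.1 m
net slip = dip-slip / sin(rake) = 196.1 / sin(37°) = 325.9 m
rate = 325.9 m / 183 ka = 0.00178 m/yr = 1.78 mm/yr

1.78 mm/yr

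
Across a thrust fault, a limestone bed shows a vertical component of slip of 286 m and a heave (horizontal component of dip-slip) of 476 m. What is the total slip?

555 m

net slip = √(throw² + heave²) = √(286² + 476²) = 555 m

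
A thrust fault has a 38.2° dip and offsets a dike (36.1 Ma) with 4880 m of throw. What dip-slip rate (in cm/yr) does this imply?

0.0219 cm/yr

dip-slip = throw / sin(dip) = 4880 m / sin(38.2°) = 7891 m
rate = 7891 m / 36.1 Ma = 0.000219 m/yr = 0.0219 cm/yr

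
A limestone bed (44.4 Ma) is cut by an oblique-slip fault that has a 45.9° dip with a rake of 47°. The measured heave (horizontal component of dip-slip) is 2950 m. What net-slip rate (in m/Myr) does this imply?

131 m/Myr

dip-slip = heave / cos(dip) = 2950 / cos(45.9°) = 4239 m
net slip = dip-slip / sin(rake) = 4239 / sin(47°) = 5796 m
rate = 5796 m / 44.4 Ma = 0.000131 m/yr = 131 m/Myr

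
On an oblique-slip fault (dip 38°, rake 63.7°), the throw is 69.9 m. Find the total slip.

dip-slip = throw / sin(dip) = 69.9 / sin(38°) = 113.5 m
net slip = dip-slip / sin(rake) = 113.5 / sin(63.7°) = 127 m

127 m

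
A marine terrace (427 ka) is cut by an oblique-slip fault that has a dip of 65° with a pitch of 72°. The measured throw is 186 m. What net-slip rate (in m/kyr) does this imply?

0.505 m/kyr

dip-slip = throw / sin(dip) = 186 / sin(65°) = 205.2 m
net slip = dip-slip / sin(rake) = 205.2 / sin(72°) = 215.8 m
rate = 215.8 m / 427 ka = 0.000505 m/yr = 0.505 m/kyr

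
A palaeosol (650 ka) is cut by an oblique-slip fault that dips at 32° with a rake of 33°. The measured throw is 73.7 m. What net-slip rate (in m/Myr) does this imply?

393 m/Myr

dip-slip = throw / sin(dip) = 73.7 / sin(32°) = 139.1 m
net slip = dip-slip / sin(rake) = 139.1 / sin(33°) = 255.4 m
rate = 255.4 m / 650 ka = 0.000393 m/yr = 393 m/Myr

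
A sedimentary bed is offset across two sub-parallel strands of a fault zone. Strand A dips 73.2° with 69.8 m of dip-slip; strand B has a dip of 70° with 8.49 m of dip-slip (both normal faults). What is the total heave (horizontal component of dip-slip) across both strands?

23.1 m

heave_A = 69.8 × cos(73.2°) = 20.17 m
heave_B = 8.49 × cos(70°) = 2.904 m
total = 20.17 + 2.904 = 23.1 m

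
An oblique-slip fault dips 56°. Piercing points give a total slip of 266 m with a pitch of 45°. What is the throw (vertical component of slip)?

dip-slip = net slip × sin(rake) = 266 m × sin(45°) = 188.1 m
throw = dip-slip × sin(dip) = 188.1 × sin(56°) = 156 m

156 m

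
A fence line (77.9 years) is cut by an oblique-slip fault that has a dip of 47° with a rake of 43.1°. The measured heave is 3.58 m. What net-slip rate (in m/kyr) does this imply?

dip-slip = heave / cos(dip) = 3.58 / cos(47°) = 5.249 m
net slip = dip-slip / sin(rake) = 5.249 / sin(43.1°) = 7.683 m
rate = 7.683 m / 77.9 years = 0.0986 m/yr = 98.6 m/kyr

98.6 m/kyr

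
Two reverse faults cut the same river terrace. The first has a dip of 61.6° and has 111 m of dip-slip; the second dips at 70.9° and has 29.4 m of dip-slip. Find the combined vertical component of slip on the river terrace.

throw_A = 111 × sin(61.6°) = 97.64 m
throw_B = 29.4 × sin(70.9°) = 27.78 m
total = 97.64 + 27.78 = 125 m

125 m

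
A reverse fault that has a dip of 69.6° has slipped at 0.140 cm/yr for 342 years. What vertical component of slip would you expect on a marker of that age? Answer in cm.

dip-slip = rate × time = 0.140 cm/yr × 342 years = 0.4788 m
throw = dip-slip × sin(dip) = 0.4788 × sin(69.6°) = 0.449 m = 44.9 cm

44.9 cm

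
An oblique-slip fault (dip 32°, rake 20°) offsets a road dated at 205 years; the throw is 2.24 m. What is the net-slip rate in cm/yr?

dip-slip = throw / sin(dip) = 2.24 / sin(32°) = 4.227 m
net slip = dip-slip / sin(rake) = 4.227 / sin(20°) = 12.36 m
rate = 12.36 m / 205 years = 0.0603 m/yr = 6.03 cm/yr

6.03 cm/yr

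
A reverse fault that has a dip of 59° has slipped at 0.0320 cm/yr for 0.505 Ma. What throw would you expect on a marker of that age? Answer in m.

dip-slip = rate × time = 0.0320 cm/yr × 0.505 Ma = 161.6 m
throw = dip-slip × sin(dip) = 161.6 × sin(59°) = 139 m

139 m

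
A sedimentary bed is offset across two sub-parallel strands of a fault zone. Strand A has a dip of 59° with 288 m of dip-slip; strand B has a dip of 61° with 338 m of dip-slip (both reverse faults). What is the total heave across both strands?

heave_A = 288 × cos(59°) = 148.3 m
heave_B = 338 × cos(61°) = 163.9 m
total = 148.3 + 163.9 = 312 m

312 m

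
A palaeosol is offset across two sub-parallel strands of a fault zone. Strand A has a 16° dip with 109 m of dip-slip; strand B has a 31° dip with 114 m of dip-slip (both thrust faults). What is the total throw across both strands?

88.8 m

throw_A = 109 × sin(16°) = 30.04 m
throw_B = 114 × sin(31°) = 58.71 m
total = 30.04 + 58.71 = 88.8 m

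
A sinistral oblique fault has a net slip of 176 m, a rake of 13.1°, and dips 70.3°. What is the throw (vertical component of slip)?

37.6 m

dip-slip = net slip × sin(rake) = 176 m × sin(13.1°) = 39.89 m
throw = dip-slip × sin(dip) = 39.89 × sin(70.3°) = 37.6 m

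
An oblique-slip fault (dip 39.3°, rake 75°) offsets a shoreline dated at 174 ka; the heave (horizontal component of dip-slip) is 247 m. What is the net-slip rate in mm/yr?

dip-slip = heave / cos(dip) = 247 / cos(39.3°) = 319.2 m
net slip = dip-slip / sin(rake) = 319.2 / sin(75°) = 330.4 m
rate = 330.4 m / 174 ka = 0.00190 m/yr = 1.90 mm/yr

1.90 mm/yr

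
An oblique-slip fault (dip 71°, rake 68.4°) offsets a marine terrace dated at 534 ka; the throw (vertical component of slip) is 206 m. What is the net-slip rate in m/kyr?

dip-slip = throw / sin(dip) = 206 / sin(71°) = 217.9 m
net slip = dip-slip / sin(rake) = 217.9 / sin(68.4°) = 234.3 m
rate = 234.3 m / 534 ka = 0.000439 m/yr = 0.439 m/kyr

0.439 m/kyr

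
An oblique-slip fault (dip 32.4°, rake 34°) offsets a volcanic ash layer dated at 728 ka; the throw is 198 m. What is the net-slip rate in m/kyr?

0.908 m/kyr

dip-slip = throw / sin(dip) = 198 / sin(32.4°) = 369.5 m
net slip = dip-slip / sin(rake) = 369.5 / sin(34°) = 660.8 m
rate = 660.8 m / 728 ka = 0.000908 m/yr = 0.908 m/kyr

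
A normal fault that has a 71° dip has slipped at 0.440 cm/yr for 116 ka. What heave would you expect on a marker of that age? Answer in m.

166 m

dip-slip = rate × time = 0.440 cm/yr × 116 ka = 510.4 m
heave = dip-slip × cos(dip) = 510.4 × cos(71°) = 166 m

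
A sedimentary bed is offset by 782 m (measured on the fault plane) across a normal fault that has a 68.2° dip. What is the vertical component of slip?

throw = dip-slip × sin(dip) = 782 m × sin(68.2°) = 726 m

726 m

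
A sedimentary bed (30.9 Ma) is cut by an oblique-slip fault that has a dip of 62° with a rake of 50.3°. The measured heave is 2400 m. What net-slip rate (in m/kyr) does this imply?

dip-slip = heave / cos(dip) = 2400 / cos(62°) = 5112 m
net slip = dip-slip / sin(rake) = 5112 / sin(50.3°) = 6644 m
rate = 6644 m / 30.9 Ma = 0.000215 m/yr = 0.215 m/kyr

0.215 m/kyr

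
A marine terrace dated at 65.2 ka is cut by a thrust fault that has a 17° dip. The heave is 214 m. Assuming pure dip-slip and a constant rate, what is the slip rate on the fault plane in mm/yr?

3.43 mm/yr

dip-slip = heave / cos(dip) = 214 m / cos(17°) = 223.8 m
rate = 223.8 m / 65.2 ka = 0.00343 m/yr = 3.43 mm/yr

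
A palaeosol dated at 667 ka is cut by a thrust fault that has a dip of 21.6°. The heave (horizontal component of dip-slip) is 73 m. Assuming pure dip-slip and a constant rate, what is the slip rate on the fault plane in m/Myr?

118 m/Myr

dip-slip = heave / cos(dip) = 73 m / cos(21.6°) = 78.51 m
rate = 78.51 m / 667 ka = 0.000118 m/yr = 118 m/Myr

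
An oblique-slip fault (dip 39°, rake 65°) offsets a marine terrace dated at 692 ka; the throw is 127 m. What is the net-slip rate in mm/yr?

dip-slip = throw / sin(dip) = 127 / sin(39°) = 201.8 m
net slip = dip-slip / sin(rake) = 201.8 / sin(65°) = 222.7 m
rate = 222.7 m / 692 ka = 0.000322 m/yr = 0.322 mm/yr

0.322 mm/yr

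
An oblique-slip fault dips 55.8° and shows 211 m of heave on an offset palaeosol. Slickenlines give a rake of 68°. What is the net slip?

405 m

dip-slip = heave / cos(dip) = 211 / cos(55.8°) = 375.4 m
net slip = dip-slip / sin(rake) = 375.4 / sin(68°) = 405 m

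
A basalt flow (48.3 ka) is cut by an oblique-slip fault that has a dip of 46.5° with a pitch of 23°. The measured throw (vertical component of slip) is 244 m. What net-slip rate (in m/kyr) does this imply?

17.8 m/kyr

dip-slip = throw / sin(dip) = 244 / sin(46.5°) = 336.4 m
net slip = dip-slip / sin(rake) = 336.4 / sin(23°) = 860.9 m
rate = 860.9 m / 48.3 ka = 0.0178 m/yr = 17.8 m/kyr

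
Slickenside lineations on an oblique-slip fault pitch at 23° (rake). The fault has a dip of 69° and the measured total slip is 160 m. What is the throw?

dip-slip = net slip × sin(rake) = 160 m × sin(23°) = 62.52 m
throw = dip-slip × sin(dip) = 62.52 × sin(69°) = 58.4 m

58.4 m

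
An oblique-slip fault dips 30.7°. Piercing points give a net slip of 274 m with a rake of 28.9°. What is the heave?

114 m

dip-slip = net slip × sin(rake) = 274 m × sin(28.9°) = 132.4 m
heave = dip-slip × cos(dip) = 132.4 × cos(30.7°) = 114 m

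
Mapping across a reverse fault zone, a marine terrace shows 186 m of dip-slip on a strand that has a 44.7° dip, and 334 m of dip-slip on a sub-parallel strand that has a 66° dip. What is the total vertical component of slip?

throw_A = 186 × sin(44.7°) = 130.8 m
throw_B = 334 × sin(66°) = 305.1 m
total = 130.8 + 305.1 = 436 m

436 m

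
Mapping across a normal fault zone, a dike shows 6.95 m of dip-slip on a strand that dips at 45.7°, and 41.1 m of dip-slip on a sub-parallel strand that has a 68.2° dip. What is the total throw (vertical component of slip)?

throw_A = 6.95 × sin(45.7°) = 4.974 m
throw_B = 41.1 × sin(68.2°) = 38.16 m
total = 4.974 + 38.16 = 43.1 m

43.1 m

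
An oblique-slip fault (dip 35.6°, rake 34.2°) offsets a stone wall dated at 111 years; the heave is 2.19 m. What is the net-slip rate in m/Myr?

43200 m/Myr

dip-slip = heave / cos(dip) = 2.19 / cos(35.6°) = 2.693 m
net slip = dip-slip / sin(rake) = 2.693 / sin(34.2°) = 4.792 m
rate = 4.792 m / 111 years = 0.0432 m/yr = 43200 m/Myr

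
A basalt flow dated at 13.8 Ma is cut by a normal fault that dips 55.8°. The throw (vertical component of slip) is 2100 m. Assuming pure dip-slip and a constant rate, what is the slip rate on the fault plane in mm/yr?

dip-slip = throw / sin(dip) = 2100 m / sin(55.8°) = 2539 m
rate = 2539 m / 13.8 Ma = 0.000184 m/yr = 0.184 mm/yr

0.184 mm/yr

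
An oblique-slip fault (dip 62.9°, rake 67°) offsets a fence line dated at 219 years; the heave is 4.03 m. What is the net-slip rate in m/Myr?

43900 m/Myr

dip-slip = heave / cos(dip) = 4.03 / cos(62.9°) = 8.847 m
net slip = dip-slip / sin(rake) = 8.847 / sin(67°) = 9.611 m
rate = 9.611 m / 219 years = 0.0439 m/yr = 43900 m/Myr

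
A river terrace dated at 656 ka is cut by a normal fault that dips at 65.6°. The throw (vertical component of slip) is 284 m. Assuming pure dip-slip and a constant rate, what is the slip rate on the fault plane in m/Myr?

dip-slip = throw / sin(dip) = 284 m / sin(65.6°) = 311.9 m
rate = 311.9 m / 656 ka = 0.000475 m/yr = 475 m/Myr

475 m/Myr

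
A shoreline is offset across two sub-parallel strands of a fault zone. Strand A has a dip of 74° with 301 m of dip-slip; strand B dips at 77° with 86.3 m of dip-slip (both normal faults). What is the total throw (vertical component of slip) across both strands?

373 m

throw_A = 301 × sin(74°) = 289.3 m
throw_B = 86.3 × sin(77°) = 84.09 m
total = 289.3 + 84.09 = 373 m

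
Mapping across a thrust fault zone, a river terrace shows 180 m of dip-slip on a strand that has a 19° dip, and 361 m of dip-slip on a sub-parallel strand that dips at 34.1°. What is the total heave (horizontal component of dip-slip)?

heave_A = 180 × cos(19°) = 170.2 m
heave_B = 361 × cos(34.1°) = 298.9 m
total = 170.2 + 298.9 = 469 m

469 m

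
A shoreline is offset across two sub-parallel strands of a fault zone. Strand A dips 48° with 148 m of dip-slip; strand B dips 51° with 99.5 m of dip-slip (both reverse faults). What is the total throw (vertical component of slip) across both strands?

throw_A = 148 × sin(48°) = 110 m
throw_B = 99.5 × sin(51°) = 77.33 m
total = 110 + 77.33 = 187 m

187 m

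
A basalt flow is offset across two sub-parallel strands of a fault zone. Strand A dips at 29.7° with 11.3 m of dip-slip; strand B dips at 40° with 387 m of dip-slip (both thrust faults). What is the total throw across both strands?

254 m

throw_A = 11.3 × sin(29.7°) = 5.599 m
throw_B = 387 × sin(40°) = 248.8 m
total = 5.599 + 248.8 = 254 m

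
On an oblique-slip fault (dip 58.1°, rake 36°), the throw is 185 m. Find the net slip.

dip-slip = throw / sin(dip) = 185 / sin(58.1°) = 217.9 m
net slip = dip-slip / sin(rake) = 217.9 / sin(36°) = 371 m

371 m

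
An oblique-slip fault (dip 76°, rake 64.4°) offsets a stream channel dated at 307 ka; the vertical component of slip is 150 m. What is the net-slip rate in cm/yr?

dip-slip = throw / sin(dip) = 150 / sin(76°) = 154.6 m
net slip = dip-slip / sin(rake) = 154.6 / sin(64.4°) = 171.4 m
rate = 171.4 m / 307 ka = 0.000558 m/yr = 0.0558 cm/yr

0.0558 cm/yr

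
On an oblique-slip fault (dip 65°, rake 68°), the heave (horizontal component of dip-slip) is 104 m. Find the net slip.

265 m

dip-slip = heave / cos(dip) = 104 / cos(65°) = 246.1 m
net slip = dip-slip / sin(rake) = 246.1 / sin(68°) = 265 m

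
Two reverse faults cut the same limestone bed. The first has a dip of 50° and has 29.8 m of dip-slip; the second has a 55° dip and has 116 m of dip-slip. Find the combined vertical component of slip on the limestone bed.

throw_A = 29.8 × sin(50°) = 22.83 m
throw_B = 116 × sin(55°) = 95.02 m
total = 22.83 + 95.02 = 118 m

118 m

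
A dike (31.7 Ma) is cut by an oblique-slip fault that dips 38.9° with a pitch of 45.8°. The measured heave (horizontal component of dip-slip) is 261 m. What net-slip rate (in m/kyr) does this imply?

dip-slip = heave / cos(dip) = 261 / cos(38.9°) = 335.4 m
net slip = dip-slip / sin(rake) = 335.4 / sin(45.8°) = 467.8 m
rate = 467.8 m / 31.7 Ma = 0.0000148 m/yr = 0.0148 m/kyr

0.0148 m/kyr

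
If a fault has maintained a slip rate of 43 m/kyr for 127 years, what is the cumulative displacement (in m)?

5.46 m

slip = rate × time = 43 m/kyr × 127 years = 5.46 m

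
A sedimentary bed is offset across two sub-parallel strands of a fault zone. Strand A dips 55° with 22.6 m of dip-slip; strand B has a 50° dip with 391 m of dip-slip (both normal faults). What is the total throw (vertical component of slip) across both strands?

throw_A = 22.6 × sin(55°) = 18.51 m
throw_B = 391 × sin(50°) = 299.5 m
total = 18.51 + 299.5 = 318 m

318 m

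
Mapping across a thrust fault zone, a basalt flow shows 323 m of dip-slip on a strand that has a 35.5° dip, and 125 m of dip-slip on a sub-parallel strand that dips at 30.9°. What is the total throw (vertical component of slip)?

throw_A = 323 × sin(35.5°) = 187.6 m
throw_B = 125 × sin(30.9°) = 64.19 m
total = 187.6 + 64.19 = 252 m

252 m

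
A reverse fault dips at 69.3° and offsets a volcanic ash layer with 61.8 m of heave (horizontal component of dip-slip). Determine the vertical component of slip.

throw = heave × tan(dip) = 61.8 × tan(69.3°) = 164 m

164 m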